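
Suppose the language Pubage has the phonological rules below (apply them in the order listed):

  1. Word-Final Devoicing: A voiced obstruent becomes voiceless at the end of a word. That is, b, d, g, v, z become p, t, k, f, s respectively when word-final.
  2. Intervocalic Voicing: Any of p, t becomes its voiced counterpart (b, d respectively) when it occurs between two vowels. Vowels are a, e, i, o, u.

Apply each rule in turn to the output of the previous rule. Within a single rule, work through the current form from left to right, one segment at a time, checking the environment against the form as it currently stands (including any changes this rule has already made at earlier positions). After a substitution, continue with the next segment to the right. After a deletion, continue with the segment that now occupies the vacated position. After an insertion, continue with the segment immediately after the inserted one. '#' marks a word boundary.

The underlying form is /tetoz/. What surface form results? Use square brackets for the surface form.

[tedos]

1 Word-Final Devoicing: [tetoz] → [tetos]
2 Intervocalic Voicing: [tetos] → [tedos]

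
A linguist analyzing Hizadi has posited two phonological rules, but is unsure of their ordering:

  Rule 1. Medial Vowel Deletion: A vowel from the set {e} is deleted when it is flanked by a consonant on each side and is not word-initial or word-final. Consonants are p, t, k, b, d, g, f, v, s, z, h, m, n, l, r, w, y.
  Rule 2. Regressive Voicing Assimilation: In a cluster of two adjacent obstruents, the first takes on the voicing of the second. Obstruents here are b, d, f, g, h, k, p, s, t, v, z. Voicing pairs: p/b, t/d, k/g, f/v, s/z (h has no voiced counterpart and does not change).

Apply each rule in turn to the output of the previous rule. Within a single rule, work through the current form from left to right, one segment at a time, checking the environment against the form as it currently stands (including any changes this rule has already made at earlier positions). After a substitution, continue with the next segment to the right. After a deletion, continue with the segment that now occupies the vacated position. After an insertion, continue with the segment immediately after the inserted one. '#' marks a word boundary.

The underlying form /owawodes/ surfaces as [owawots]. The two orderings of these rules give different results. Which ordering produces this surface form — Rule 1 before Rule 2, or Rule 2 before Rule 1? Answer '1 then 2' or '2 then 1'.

1 then 2

Order 1 then 2:
  1 Medial Vowel Deletion: [owawodes] → [owawods]
  2 Regressive Voicing Assimilation: [owawods] → [owawots]
  result: [owawots]
Order 2 then 1:
  2 Regressive Voicing Assimilation: no change — [owawodes]
  1 Medial Vowel Deletion: [owawodes] → [owawods]
  result: [owawods]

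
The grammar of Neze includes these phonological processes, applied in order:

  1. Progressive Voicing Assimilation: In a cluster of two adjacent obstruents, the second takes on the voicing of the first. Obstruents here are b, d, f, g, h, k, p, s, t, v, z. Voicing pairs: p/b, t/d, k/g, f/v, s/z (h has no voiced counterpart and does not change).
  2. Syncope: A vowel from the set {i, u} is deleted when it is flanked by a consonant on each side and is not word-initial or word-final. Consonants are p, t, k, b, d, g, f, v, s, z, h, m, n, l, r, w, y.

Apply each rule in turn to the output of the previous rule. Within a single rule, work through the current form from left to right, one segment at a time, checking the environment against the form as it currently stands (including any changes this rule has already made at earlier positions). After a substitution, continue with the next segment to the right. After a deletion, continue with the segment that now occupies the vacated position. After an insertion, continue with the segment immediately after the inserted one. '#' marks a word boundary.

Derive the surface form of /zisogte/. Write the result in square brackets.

1 Progressive Voicing Assimilation: [zisogte] → [zisogde]
2 Syncope: [zisogde] → [zsogde]

[zsogde]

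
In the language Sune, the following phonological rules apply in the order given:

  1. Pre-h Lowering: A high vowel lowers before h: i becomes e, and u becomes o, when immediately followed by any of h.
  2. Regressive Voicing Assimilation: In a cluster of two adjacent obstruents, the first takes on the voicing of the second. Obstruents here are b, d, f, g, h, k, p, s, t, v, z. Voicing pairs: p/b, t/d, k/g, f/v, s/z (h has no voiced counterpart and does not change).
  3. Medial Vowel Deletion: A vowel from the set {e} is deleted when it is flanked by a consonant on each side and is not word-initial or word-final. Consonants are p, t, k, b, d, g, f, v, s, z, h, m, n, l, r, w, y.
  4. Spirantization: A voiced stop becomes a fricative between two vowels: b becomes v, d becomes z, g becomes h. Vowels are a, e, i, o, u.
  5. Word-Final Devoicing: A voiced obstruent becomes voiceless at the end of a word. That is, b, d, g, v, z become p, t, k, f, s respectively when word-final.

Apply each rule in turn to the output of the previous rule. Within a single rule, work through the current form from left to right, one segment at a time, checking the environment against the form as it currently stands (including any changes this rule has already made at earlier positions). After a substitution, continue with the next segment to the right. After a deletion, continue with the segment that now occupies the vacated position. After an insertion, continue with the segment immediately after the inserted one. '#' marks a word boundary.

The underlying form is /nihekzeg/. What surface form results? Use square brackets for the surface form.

1 Pre-h Lowering: [nihekzeg] → [nehekzeg]
2 Regressive Voicing Assimilation: [nehekzeg] → [nehegzeg]
3 Medial Vowel Deletion: [nehegzeg] → [nhgzg]
4 Spirantization: no change — [nhgzg]
5 Word-Final Devoicing: [nhgzg] → [nhgzk]

[nhgzk]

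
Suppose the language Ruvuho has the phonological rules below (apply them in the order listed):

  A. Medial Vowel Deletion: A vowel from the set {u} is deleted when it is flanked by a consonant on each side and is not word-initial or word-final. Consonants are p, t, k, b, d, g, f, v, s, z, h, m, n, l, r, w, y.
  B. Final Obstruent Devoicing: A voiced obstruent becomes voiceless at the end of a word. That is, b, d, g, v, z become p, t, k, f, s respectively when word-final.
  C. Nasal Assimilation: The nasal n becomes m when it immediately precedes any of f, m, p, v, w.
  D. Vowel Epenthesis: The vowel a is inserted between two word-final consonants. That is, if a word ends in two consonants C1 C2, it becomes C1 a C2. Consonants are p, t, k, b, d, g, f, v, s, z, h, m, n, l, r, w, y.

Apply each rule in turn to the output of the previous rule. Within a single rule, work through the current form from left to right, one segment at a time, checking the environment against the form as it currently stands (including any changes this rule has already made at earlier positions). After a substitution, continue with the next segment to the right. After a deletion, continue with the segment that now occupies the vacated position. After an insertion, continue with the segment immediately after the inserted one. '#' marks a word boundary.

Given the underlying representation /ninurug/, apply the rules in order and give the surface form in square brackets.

[ninrak]

A Medial Vowel Deletion: [ninurug] → [ninrg]
B Final Obstruent Devoicing: [ninrg] → [ninrk]
C Nasal Assimilation: no change — [ninrk]
D Vowel Epenthesis: [ninrk] → [ninrak]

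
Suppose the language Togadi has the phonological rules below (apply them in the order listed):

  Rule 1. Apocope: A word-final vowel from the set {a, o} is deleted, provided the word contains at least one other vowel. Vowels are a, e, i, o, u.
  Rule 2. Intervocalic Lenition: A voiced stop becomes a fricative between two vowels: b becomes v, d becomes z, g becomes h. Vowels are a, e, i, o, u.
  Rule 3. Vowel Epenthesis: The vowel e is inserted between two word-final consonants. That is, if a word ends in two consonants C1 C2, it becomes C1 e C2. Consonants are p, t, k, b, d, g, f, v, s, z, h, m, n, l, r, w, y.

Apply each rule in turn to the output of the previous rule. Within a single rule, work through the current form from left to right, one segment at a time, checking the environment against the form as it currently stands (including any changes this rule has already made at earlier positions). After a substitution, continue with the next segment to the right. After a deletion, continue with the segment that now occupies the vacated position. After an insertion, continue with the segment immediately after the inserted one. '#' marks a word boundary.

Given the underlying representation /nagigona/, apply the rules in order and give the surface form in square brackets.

[nahihon]

Rule 1 Apocope: [nagigona] → [nagigon]
Rule 2 Intervocalic Lenition: [nagigon] → [nahihon]
Rule 3 Vowel Epenthesis: no change — [nahihon]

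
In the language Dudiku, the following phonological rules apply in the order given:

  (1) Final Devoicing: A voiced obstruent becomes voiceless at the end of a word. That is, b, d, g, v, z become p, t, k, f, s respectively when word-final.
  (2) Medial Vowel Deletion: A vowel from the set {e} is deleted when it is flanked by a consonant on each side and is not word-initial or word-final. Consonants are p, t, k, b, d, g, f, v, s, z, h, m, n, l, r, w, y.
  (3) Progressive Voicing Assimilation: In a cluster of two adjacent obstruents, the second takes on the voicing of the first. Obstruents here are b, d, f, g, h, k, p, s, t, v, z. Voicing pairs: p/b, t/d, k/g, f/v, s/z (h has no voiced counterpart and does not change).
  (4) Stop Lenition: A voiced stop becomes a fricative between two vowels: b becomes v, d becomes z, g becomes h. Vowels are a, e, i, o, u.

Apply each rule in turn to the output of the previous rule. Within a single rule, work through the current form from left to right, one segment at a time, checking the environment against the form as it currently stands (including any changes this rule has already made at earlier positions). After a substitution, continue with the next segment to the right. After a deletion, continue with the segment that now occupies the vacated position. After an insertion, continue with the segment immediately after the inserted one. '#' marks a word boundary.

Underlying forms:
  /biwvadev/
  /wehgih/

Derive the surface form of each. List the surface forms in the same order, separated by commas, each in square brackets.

[biwvadv], [whkih]

/biwvadev/:
  (1) Final Devoicing: [biwvadev] → [biwvadef]
  (2) Medial Vowel Deletion: [biwvadef] → [biwvadf]
  (3) Progressive Voicing Assimilation: [biwvadf] → [biwvadv]
  (4) Stop Lenition: no change — [biwvadv]
/wehgih/:
  (1) Final Devoicing: no change — [wehgih]
  (2) Medial Vowel Deletion: [wehgih] → [whgih]
  (3) Progressive Voicing Assimilation: [whgih] → [whkih]
  (4) Stop Lenition: no change — [whkih]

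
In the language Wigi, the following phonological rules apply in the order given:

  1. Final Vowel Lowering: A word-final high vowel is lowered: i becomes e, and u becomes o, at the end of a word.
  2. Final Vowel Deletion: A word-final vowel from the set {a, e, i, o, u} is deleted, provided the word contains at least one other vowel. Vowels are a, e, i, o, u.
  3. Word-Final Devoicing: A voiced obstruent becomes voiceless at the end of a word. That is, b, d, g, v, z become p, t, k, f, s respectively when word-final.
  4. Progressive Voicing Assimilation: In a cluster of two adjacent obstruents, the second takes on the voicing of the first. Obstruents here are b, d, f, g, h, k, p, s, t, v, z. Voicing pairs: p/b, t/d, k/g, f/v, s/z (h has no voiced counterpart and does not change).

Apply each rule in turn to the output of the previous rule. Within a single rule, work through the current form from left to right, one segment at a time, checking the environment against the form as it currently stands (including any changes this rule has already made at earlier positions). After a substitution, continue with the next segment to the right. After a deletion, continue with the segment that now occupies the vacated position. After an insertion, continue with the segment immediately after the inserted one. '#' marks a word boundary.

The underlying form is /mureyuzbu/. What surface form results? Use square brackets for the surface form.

1 Final Vowel Lowering: [mureyuzbu] → [mureyuzbo]
2 Final Vowel Deletion: [mureyuzbo] → [mureyuzb]
3 Word-Final Devoicing: [mureyuzb] → [mureyuzp]
4 Progressive Voicing Assimilation: [mureyuzp] → [mureyuzb]

[mureyuzb]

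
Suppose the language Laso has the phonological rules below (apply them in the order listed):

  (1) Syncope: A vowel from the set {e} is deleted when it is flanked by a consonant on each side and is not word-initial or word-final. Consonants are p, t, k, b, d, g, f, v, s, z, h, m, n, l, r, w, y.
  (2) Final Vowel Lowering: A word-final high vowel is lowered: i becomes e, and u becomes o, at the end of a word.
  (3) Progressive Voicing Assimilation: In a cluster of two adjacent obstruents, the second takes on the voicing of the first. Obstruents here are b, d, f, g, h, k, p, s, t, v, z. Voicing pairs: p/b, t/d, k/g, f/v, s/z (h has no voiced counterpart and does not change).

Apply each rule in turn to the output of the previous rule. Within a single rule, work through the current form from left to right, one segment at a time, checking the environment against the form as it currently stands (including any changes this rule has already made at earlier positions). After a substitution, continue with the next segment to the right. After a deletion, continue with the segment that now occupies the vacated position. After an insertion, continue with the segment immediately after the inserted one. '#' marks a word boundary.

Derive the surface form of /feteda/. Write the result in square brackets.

[ftta]

(1) Syncope: [feteda] → [ftda]
(2) Final Vowel Lowering: no change — [ftda]
(3) Progressive Voicing Assimilation: [ftda] → [ftta]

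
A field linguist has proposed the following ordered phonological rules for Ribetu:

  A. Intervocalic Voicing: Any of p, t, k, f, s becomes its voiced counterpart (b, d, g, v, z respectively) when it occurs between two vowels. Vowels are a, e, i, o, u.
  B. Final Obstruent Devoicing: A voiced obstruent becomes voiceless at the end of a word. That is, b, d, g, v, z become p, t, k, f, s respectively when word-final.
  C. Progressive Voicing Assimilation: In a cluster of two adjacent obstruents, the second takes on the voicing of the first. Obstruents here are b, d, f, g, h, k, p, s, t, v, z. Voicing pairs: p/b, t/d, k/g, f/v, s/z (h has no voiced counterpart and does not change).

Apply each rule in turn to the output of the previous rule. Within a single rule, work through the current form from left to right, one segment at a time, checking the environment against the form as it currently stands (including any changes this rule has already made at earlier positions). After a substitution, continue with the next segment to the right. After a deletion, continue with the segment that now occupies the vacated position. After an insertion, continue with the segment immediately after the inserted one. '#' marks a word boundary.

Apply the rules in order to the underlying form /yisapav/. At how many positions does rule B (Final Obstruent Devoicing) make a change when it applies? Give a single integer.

1

A Intervocalic Voicing: [yisapav] → [yizabav]
B Final Obstruent Devoicing: [yizabav] → [yizabaf]
C Progressive Voicing Assimilation: no change — [yizabaf]
Rule B changed 1 position(s).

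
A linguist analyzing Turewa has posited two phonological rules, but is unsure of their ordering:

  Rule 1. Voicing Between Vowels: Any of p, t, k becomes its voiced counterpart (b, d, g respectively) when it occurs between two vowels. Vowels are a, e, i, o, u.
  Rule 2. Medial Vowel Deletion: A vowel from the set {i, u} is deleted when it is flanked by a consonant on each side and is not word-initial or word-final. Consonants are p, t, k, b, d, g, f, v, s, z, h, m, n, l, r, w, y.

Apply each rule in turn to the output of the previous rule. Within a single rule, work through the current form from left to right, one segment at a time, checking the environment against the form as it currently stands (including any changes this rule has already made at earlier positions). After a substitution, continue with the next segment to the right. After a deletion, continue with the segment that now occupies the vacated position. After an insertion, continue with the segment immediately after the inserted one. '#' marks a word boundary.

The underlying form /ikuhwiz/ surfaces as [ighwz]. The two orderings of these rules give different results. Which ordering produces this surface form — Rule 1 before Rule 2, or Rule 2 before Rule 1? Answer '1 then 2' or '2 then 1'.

Order 1 then 2:
  1 Voicing Between Vowels: [ikuhwiz] → [iguhwiz]
  2 Medial Vowel Deletion: [iguhwiz] → [ighwz]
  result: [ighwz]
Order 2 then 1:
  2 Medial Vowel Deletion: [ikuhwiz] → [ikhwz]
  1 Voicing Between Vowels: no change — [ikhwz]
  result: [ikhwz]

1 then 2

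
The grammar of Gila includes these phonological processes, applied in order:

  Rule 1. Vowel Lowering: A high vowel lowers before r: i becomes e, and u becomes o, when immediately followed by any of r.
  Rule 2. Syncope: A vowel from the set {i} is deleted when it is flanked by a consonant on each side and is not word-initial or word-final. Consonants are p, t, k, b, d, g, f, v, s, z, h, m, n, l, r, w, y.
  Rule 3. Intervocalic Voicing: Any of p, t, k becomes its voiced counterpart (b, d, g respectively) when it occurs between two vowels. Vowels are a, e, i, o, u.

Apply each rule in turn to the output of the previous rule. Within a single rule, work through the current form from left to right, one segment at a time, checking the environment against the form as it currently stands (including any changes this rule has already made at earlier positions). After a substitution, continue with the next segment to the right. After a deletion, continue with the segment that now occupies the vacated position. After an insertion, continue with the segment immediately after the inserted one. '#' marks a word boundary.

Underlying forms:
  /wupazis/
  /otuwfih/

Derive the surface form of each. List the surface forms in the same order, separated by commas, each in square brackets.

/wupazis/:
  Rule 1 Vowel Lowering: no change — [wupazis]
  Rule 2 Syncope: [wupazis] → [wupazs]
  Rule 3 Intervocalic Voicing: [wupazs] → [wubazs]
/otuwfih/:
  Rule 1 Vowel Lowering: no change — [otuwfih]
  Rule 2 Syncope: [otuwfih] → [otuwfh]
  Rule 3 Intervocalic Voicing: [otuwfh] → [oduwfh]

[wubazs], [oduwfh]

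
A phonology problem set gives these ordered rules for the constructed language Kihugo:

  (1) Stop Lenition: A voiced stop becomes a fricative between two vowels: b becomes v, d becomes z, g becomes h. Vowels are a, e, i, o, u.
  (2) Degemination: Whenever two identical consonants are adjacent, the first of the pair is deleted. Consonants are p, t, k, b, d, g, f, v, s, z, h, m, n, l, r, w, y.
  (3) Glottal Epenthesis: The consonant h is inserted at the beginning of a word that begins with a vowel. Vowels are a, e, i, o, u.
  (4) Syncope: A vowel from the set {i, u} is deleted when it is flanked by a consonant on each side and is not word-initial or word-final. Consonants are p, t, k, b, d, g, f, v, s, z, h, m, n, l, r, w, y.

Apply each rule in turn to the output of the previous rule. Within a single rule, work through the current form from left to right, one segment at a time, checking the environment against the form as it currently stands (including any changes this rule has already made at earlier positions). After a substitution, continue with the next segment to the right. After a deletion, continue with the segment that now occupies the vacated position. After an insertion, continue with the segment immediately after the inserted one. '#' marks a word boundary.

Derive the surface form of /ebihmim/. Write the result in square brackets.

(1) Stop Lenition: [ebihmim] → [evihmim]
(2) Degemination: no change — [evihmim]
(3) Glottal Epenthesis: [evihmim] → [hevihmim]
(4) Syncope: [hevihmim] → [hevhmm]

[hevhmm]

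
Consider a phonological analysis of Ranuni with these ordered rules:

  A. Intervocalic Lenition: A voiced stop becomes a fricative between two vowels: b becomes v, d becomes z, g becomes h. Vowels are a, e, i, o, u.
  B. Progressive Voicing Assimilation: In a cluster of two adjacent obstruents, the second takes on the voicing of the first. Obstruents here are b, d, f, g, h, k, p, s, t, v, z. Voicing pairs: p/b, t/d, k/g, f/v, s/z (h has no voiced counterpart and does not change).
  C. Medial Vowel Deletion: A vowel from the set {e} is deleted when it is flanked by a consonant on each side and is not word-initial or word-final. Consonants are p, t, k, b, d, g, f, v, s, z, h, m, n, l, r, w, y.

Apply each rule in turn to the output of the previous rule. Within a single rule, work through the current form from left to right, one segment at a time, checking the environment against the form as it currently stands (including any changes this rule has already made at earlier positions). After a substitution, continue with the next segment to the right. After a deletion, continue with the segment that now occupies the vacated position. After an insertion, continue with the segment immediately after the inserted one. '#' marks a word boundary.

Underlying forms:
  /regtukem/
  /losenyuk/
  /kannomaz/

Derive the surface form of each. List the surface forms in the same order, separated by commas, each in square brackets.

/regtukem/:
  A Intervocalic Lenition: no change — [regtukem]
  B Progressive Voicing Assimilation: [regtukem] → [regdukem]
  C Medial Vowel Deletion: [regdukem] → [rgdukm]
/losenyuk/:
  A Intervocalic Lenition: no change — [losenyuk]
  B Progressive Voicing Assimilation: no change — [losenyuk]
  C Medial Vowel Deletion: [losenyuk] → [losnyuk]
/kannomaz/:
  A Intervocalic Lenition: no change — [kannomaz]
  B Progressive Voicing Assimilation: no change — [kannomaz]
  C Medial Vowel Deletion: no change — [kannomaz]

[rgdukm], [losnyuk], [kannomaz]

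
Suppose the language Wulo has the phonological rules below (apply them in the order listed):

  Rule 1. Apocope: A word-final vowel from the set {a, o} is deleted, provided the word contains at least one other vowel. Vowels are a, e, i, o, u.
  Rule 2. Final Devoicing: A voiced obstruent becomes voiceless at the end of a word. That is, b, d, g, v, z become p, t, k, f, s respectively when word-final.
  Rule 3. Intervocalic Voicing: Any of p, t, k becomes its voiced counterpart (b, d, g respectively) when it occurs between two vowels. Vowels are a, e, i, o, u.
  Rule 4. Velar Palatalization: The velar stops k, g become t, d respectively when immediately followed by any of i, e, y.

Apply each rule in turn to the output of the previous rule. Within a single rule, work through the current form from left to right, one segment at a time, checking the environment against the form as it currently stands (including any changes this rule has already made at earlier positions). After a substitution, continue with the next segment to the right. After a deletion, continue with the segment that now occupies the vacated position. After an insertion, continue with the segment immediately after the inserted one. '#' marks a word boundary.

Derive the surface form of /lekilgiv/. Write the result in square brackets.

Rule 1 Apocope: no change — [lekilgiv]
Rule 2 Final Devoicing: [lekilgiv] → [lekilgif]
Rule 3 Intervocalic Voicing: [lekilgif] → [legilgif]
Rule 4 Velar Palatalization: [legilgif] → [ledildif]

[ledildif]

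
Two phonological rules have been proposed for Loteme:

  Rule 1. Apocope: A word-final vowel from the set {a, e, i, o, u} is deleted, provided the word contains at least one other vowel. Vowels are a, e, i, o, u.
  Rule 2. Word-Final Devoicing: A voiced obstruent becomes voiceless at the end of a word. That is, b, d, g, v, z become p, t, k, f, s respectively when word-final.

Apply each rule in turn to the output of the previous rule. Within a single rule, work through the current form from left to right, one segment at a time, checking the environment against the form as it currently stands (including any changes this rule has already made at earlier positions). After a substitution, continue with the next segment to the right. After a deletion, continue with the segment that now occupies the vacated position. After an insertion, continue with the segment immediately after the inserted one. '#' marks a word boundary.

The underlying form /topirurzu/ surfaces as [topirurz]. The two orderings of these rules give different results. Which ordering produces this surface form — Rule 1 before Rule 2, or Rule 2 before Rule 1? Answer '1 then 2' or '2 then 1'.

Order 1 then 2:
  1 Apocope: [topirurzu] → [topirurz]
  2 Word-Final Devoicing: [topirurz] → [topirurs]
  result: [topirurs]
Order 2 then 1:
  2 Word-Final Devoicing: no change — [topirurzu]
  1 Apocope: [topirurzu] → [topirurz]
  result: [topirurz]

2 then 1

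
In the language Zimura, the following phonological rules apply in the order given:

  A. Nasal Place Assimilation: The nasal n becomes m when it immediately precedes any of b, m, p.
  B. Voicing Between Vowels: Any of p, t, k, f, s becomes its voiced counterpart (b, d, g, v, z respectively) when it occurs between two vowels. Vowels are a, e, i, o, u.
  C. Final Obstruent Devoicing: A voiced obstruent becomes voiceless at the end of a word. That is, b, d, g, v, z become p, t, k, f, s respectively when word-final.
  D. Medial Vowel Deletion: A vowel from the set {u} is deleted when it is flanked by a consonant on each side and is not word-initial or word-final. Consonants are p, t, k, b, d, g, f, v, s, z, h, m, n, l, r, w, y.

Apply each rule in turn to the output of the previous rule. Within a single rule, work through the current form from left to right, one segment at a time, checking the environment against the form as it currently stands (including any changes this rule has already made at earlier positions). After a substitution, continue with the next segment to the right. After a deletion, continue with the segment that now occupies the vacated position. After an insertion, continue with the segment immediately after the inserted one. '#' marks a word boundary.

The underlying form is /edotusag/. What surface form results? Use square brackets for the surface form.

[edodzak]

A Nasal Place Assimilation: no change — [edotusag]
B Voicing Between Vowels: [edotusag] → [edoduzag]
C Final Obstruent Devoicing: [edoduzag] → [edoduzak]
D Medial Vowel Deletion: [edoduzak] → [edodzak]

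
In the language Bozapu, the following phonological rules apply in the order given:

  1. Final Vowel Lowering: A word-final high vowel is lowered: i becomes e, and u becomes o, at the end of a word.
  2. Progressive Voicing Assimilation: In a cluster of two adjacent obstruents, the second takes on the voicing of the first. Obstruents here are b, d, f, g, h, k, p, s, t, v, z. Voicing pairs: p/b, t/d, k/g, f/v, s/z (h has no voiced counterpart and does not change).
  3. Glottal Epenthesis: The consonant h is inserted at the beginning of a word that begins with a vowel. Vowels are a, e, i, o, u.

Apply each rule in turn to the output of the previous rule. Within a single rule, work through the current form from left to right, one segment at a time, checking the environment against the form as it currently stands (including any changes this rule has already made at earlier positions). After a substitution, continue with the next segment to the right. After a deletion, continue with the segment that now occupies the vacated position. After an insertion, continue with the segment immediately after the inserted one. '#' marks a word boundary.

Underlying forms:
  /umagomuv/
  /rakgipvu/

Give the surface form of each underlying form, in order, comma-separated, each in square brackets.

/umagomuv/:
  1 Final Vowel Lowering: no change — [umagomuv]
  2 Progressive Voicing Assimilation: no change — [umagomuv]
  3 Glottal Epenthesis: [umagomuv] → [humagomuv]
/rakgipvu/:
  1 Final Vowel Lowering: [rakgipvu] → [rakgipvo]
  2 Progressive Voicing Assimilation: [rakgipvo] → [rakkipfo]
  3 Glottal Epenthesis: no change — [rakkipfo]

[humagomuv], [rakkipfo]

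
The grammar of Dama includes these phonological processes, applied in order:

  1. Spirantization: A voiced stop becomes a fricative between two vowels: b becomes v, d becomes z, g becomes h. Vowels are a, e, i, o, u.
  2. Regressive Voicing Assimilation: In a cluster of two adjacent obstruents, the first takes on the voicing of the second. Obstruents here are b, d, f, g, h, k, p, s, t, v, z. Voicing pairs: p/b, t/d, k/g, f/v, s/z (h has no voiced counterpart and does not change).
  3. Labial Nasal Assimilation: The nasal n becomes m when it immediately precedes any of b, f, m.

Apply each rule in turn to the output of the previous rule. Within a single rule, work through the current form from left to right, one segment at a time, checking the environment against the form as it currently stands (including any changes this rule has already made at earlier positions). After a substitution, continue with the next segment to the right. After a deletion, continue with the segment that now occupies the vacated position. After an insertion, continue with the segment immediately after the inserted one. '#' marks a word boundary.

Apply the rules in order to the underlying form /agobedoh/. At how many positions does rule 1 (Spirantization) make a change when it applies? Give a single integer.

1 Spirantization: [agobedoh] → [ahovezoh]
2 Regressive Voicing Assimilation: no change — [ahovezoh]
3 Labial Nasal Assimilation: no change — [ahovezoh]
Rule 1 changed 3 position(s).

3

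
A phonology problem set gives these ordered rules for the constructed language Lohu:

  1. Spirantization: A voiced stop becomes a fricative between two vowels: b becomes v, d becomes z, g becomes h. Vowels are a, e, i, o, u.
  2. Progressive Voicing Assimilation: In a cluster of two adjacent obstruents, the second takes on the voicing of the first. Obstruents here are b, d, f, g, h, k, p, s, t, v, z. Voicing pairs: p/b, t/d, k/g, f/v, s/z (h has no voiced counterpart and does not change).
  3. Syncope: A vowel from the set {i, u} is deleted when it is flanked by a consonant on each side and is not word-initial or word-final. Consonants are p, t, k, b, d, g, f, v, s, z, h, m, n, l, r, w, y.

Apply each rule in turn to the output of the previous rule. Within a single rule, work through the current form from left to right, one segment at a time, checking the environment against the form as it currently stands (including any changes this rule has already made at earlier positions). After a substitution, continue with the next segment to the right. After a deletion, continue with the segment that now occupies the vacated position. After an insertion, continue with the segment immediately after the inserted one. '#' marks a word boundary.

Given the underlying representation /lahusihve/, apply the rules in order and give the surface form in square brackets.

1 Spirantization: no change — [lahusihve]
2 Progressive Voicing Assimilation: [lahusihve] → [lahusihfe]
3 Syncope: [lahusihfe] → [lahshfe]

[lahshfe]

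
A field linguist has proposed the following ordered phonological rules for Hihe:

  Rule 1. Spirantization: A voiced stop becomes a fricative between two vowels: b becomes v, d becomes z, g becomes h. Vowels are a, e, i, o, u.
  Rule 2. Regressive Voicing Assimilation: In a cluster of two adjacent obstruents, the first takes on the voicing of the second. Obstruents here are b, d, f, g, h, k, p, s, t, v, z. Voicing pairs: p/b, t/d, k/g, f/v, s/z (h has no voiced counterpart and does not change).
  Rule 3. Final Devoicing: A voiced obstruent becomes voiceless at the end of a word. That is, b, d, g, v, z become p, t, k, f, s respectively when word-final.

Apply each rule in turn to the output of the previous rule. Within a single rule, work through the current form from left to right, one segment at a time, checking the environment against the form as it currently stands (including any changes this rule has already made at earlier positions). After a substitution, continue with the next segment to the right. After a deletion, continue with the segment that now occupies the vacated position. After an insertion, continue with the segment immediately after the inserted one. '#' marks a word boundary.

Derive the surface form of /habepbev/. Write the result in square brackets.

Rule 1 Spirantization: [habepbev] → [havepbev]
Rule 2 Regressive Voicing Assimilation: [havepbev] → [havebbev]
Rule 3 Final Devoicing: [havebbev] → [havebbef]

[havebbef]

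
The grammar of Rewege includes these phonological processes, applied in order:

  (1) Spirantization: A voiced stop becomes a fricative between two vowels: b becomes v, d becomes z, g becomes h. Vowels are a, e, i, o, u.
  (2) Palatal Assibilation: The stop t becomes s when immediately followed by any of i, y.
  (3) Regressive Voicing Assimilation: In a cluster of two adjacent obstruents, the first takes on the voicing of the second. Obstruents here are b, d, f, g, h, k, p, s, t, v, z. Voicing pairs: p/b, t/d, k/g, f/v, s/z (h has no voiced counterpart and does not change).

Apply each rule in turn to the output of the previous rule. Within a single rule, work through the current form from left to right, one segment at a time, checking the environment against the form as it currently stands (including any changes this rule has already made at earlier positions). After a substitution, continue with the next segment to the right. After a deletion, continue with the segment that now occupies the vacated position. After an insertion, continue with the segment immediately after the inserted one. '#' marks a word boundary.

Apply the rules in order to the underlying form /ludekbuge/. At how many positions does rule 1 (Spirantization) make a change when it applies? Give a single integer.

(1) Spirantization: [ludekbuge] → [luzekbuhe]
(2) Palatal Assibilation: no change — [luzekbuhe]
(3) Regressive Voicing Assimilation: [luzekbuhe] → [luzegbuhe]
Rule 1 changed 2 position(s).

2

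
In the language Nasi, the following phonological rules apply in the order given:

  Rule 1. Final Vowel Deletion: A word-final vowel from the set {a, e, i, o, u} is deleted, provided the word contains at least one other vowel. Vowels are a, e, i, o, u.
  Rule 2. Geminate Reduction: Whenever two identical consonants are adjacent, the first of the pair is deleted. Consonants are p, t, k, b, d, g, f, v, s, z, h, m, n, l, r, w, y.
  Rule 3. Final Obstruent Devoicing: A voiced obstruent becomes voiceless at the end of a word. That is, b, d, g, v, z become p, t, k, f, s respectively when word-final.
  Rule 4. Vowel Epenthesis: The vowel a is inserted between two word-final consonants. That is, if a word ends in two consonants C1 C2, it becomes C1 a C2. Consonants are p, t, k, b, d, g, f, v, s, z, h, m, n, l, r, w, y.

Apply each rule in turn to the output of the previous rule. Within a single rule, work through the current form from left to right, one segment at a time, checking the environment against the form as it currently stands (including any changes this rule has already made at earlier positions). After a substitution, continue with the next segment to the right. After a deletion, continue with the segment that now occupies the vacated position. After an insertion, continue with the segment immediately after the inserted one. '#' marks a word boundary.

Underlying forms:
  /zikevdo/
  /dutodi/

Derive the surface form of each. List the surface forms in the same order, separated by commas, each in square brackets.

/zikevdo/:
  Rule 1 Final Vowel Deletion: [zikevdo] → [zikevd]
  Rule 2 Geminate Reduction: no change — [zikevd]
  Rule 3 Final Obstruent Devoicing: [zikevd] → [zikevt]
  Rule 4 Vowel Epenthesis: [zikevt] → [zikevat]
/dutodi/:
  Rule 1 Final Vowel Deletion: [dutodi] → [dutod]
  Rule 2 Geminate Reduction: no change — [dutod]
  Rule 3 Final Obstruent Devoicing: [dutod] → [dutot]
  Rule 4 Vowel Epenthesis: no change — [dutot]

[zikevat], [dutot]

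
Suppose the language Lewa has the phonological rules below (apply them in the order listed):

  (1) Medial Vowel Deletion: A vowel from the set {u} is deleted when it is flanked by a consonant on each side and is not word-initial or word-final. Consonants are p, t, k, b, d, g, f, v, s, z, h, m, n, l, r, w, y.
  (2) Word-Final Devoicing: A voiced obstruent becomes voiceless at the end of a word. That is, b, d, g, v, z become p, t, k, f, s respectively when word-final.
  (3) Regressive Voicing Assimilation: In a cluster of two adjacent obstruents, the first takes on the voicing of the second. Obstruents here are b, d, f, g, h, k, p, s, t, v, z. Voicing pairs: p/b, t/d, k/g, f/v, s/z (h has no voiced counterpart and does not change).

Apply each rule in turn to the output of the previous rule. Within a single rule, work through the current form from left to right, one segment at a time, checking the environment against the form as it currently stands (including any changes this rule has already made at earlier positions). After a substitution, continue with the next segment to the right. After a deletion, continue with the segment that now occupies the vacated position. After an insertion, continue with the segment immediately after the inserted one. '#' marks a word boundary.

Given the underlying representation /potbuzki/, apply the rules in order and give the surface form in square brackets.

(1) Medial Vowel Deletion: [potbuzki] → [potbzki]
(2) Word-Final Devoicing: no change — [potbzki]
(3) Regressive Voicing Assimilation: [potbzki] → [podbski]

[podbski]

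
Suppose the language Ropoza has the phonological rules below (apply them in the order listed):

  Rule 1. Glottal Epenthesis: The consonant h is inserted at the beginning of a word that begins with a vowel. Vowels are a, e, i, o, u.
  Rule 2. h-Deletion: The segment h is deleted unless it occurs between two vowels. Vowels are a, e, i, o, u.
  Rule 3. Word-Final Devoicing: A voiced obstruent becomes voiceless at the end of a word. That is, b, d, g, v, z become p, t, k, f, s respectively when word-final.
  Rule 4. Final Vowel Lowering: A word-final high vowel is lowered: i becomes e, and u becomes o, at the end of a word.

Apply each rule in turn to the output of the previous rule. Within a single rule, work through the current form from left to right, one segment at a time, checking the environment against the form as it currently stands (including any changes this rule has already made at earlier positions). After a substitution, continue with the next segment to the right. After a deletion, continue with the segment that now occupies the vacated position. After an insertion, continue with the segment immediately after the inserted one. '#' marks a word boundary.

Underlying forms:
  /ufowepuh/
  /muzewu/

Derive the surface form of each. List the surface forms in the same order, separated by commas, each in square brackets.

/ufowepuh/:
  Rule 1 Glottal Epenthesis: [ufowepuh] → [hufowepuh]
  Rule 2 h-Deletion: [hufowepuh] → [ufowepu]
  Rule 3 Word-Final Devoicing: no change — [ufowepu]
  Rule 4 Final Vowel Lowering: [ufowepu] → [ufowepo]
/muzewu/:
  Rule 1 Glottal Epenthesis: no change — [muzewu]
  Rule 2 h-Deletion: no change — [muzewu]
  Rule 3 Word-Final Devoicing: no change — [muzewu]
  Rule 4 Final Vowel Lowering: [muzewu] → [muzewo]

[ufowepo], [muzewo]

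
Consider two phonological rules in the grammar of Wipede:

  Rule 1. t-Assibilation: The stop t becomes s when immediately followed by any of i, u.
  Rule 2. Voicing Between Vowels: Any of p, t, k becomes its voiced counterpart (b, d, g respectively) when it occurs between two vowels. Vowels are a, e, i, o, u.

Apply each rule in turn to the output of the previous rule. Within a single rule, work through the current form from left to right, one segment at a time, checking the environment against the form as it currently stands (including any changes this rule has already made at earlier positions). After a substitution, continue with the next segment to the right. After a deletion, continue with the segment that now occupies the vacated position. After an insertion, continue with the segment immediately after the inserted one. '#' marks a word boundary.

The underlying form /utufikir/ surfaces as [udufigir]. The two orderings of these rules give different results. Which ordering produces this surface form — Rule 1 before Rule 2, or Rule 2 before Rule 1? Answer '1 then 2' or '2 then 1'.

Order 1 then 2:
  1 t-Assibilation: [utufikir] → [usufikir]
  2 Voicing Between Vowels: [usufikir] → [usufigir]
  result: [usufigir]
Order 2 then 1:
  2 Voicing Between Vowels: [utufikir] → [udufigir]
  1 t-Assibilation: no change — [udufigir]
  result: [udufigir]

2 then 1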